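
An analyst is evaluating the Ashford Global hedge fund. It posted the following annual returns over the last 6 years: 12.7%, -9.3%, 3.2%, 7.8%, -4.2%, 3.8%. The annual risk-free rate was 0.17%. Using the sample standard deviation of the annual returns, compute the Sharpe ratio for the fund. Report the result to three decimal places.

r̄ = (12.7 − 9.3 + 3.2 + 7.8 − 4.2 + 3.8) / 6 = 2.3333%
Σ(r − r̄)² = (12.7 − 2.3333)² + (-9.3 − 2.3333)² + … = 318.2733
sample σ = √(318.2733 / 5) = √63.6547 = 7.9784%
Sharpe = (r̄ − rf) / σ = (2.3333 − 0.17) / 7.9784 = 2.1633 / 7.9784 = 0.2711

0.271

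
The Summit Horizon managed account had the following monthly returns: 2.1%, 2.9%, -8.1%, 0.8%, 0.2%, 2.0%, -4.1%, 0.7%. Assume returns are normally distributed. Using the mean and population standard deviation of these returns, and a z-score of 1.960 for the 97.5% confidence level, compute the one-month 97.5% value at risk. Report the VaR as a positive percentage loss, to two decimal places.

r̄ = (2.1 + 2.9 − 8.1 + 0.8 + 0.2 + 2 − 4.1 + 0.7) / 8 = -0.4375%
Population std dev = √[98.8788 / 8] = 3.5157%
VaR = −(r̄ − z·σ) = −(-0.4375 − 1.960 × 3.5157) = −(-7.3283) = 7.3283%

7.33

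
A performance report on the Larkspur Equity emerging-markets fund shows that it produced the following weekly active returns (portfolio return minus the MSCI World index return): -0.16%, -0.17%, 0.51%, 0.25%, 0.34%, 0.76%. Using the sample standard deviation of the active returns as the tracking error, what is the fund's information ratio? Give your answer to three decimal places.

0.691

r̄ = (-0.16 − 0.17 + 0.51 + 0.25 + 0.34 + 0.76) / 6 = 0.2550%
Σ(r − r̄)² = (-0.16 − 0.2550)² + (-0.17 − 0.2550)² + … = 0.6802
σ = √[0.6802 / 5] = 0.3688%
IR = r̄ / tracking error = 0.2550 / 0.3688 = 0.6914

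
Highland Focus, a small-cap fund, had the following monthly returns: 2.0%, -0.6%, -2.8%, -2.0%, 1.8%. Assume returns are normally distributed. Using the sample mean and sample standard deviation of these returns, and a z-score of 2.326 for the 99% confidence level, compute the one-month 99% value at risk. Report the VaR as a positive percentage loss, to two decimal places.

5.38

Mean return r̄ = -1.60 / 5 = -0.3200%
Sample std dev = √[18.9280 / 4] = 2.1753%
VaR = −(r̄ − z·σ) = −(-0.3200 − 2.326 × 2.1753) = −(-5.3797) = 5.3797%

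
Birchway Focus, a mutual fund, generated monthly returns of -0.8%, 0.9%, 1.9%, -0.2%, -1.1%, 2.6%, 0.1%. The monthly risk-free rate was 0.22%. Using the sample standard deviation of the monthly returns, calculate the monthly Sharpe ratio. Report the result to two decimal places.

0.19

r̄ = (-0.8 + 0.9 + 1.9 − 0.2 − 1.1 + 2.6 + 0.1) / 7 = 3.40 / 7 = 0.4857%
Sample std dev = √[11.4286 / 6] = 1.3801%
Sharpe = (r̄ − rf) / σ = (0.4857 − 0.22) / 1.3801 = 0.2657 / 1.3801 = 0.1925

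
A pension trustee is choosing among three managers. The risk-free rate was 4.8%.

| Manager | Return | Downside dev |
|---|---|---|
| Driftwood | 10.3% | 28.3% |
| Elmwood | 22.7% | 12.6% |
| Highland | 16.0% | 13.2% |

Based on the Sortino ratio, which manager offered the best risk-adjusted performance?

Driftwood: Sortino ratio = (10.3% − 4.8%) / 28.3% = 0.194
Elmwood: Sortino ratio = (22.7% − 4.8%) / 12.6% = 1.421
Highland: Sortino ratio = (16.0% − 4.8%) / 13.2% = 0.848
Highest: Elmwood (1.421).

Elmwood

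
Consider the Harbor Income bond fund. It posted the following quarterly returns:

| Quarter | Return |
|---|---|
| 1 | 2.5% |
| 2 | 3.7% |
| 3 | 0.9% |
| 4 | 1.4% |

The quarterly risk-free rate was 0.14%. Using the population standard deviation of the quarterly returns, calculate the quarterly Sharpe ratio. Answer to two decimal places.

r̄ = (2.5 + 3.7 + 0.9 + 1.4) / 4 = 2.1250%
Σ(r − r̄)² = (2.5 − 2.1250)² + (3.7 − 2.1250)² + (0.9 − 2.1250)² + … = 4.6475
σ = √[4.6475 / 4] = 1.0779%
Sharpe = (r̄ − rf) / σ = (2.1250 − 0.14) / 1.0779 = 1.9850 / 1.0779 = 1.8415

1.84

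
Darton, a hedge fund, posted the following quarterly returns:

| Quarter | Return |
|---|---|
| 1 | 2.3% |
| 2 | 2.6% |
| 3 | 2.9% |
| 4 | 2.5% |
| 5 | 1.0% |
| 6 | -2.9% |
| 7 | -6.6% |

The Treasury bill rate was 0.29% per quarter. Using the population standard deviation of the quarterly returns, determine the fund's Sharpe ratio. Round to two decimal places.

-0.01

r̄ = (2.3 + 2.6 + 2.9 + 2.5 + 1 − 2.9 − 6.6) / 7 = 0.2571%
Population std dev = √[79.2171 / 7] = 3.3640%
Sharpe = (r̄ − rf) / σ = (0.2571 − 0.29) / 3.3640 = -0.0329 / 3.3640 = -0.0098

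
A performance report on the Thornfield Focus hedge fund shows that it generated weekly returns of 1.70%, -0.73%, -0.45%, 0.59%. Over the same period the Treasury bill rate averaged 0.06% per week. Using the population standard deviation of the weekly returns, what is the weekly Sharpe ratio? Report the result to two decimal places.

0.23

r̄ = (1.7 − 0.73 − 0.45 + 0.59) / 4 = 1.110 / 4 = 0.2775%
Σ(r − r̄)² = (1.7 − 0.2775)² + (-0.73 − 0.2775)² + (-0.45 − 0.2775)² + … = 3.6655
σ = √[3.6655 / 4] = 0.9573%
Sharpe = (r̄ − rf) / σ = (0.2775 − 0.06) / 0.9573 = 0.2175 / 0.9573 = 0.2272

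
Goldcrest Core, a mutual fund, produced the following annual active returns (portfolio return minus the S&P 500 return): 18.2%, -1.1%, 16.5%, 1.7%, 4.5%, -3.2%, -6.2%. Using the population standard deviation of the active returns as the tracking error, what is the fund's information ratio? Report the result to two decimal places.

0.49

r̄ = (18.2 − 1.1 + 16.5 + 1.7 + 4.5 − 3.2 − 6.2) / 7 = 30.40 / 7 = 4.3429%
Population σ = √[Σ(r − r̄)² / 7] = √[544.4971 / 7] = √77.7853 = 8.8196%
IR = r̄ / tracking error = 4.3429 / 8.8196 = 0.4924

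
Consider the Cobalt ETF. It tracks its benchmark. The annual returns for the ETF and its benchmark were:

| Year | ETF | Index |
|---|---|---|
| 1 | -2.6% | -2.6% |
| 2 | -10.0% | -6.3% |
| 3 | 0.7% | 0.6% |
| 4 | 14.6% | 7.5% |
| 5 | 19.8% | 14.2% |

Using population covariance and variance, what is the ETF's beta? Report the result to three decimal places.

r̄p = 4.5000%,  r̄m = 2.6800%
Cov = Σ(rp − r̄p)(rm − r̄m) / 5 = 80.1080
Var(rm) = Σ(rm − r̄m)² / 5 = 53.7576
β = Cov / Var = 80.1080 / 53.7576 = 1.4902

1.490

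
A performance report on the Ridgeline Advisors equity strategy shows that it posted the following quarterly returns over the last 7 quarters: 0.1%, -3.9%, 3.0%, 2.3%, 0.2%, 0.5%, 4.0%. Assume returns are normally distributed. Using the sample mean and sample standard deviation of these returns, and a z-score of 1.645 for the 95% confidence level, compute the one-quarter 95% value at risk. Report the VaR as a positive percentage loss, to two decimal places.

r̄ = (0.1 − 3.9 + 3 + 2.3 + 0.2 + 0.5 + 4) / 7 = 6.20 / 7 = 0.8857%
Sample σ = √[Σ(r − r̄)² / 6] = √[40.3086 / 6] = √6.7181 = 2.5919%
VaR = −(r̄ − z·σ) = −(0.8857 − 1.645 × 2.5919) = −(-3.3780) = 3.3780%

3.38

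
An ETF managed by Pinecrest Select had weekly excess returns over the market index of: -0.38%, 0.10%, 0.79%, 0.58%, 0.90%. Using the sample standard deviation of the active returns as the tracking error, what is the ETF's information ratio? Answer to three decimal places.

Mean return μ = 1.990 / 5 = 0.3980%
Sample σ = √[Σ(r − μ)² / 4] = √[1.1329 / 4] = √0.2832 = 0.5322%
IR = μ / tracking error = 0.3980 / 0.5322 = 0.7478

0.748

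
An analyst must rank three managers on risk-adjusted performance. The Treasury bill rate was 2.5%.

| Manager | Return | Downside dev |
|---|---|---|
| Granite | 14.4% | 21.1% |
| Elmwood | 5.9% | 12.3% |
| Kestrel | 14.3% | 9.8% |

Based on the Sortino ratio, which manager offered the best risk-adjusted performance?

Granite: Sortino ratio = (14.4% − 2.5%) / 21.1% = 0.564
Elmwood: Sortino ratio = (5.9% − 2.5%) / 12.3% = 0.276
Kestrel: Sortino ratio = (14.3% − 2.5%) / 9.8% = 1.204
Highest: Kestrel (1.204).

Kestrel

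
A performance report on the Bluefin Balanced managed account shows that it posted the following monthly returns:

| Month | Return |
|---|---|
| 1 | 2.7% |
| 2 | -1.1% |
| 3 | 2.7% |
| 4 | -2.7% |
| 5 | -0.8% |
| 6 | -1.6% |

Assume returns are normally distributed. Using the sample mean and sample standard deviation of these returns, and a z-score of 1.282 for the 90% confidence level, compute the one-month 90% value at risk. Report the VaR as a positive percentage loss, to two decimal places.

3.07

μ = (2.7 − 1.1 + 2.7 − 2.7 − 0.8 − 1.6) / 6 = -0.80 / 6 = -0.1333%
Σ(r − μ)² = (2.7 − (-0.1333))² + (-1.1 − (-0.1333))² + (2.7 − (-0.1333))² + … = 26.1733
σ = √[26.1733 / 5] = 2.2879%
VaR = −(μ − z·σ) = −(-0.1333 − 1.282 × 2.2879) = −(-3.0664) = 3.0664%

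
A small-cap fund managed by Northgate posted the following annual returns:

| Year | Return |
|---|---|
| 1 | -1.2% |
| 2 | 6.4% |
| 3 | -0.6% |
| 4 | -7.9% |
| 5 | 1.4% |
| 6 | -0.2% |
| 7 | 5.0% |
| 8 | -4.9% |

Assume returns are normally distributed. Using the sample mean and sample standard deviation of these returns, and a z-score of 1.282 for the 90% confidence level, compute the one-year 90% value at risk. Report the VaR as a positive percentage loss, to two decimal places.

6.30

r̄ = (-1.2 + 6.4 − 0.6 − 7.9 + 1.4 − 0.2 + 5 − 4.9) / 8 = -2.00 / 8 = -0.2500%
Σ(r − r̄)² = (-1.2 − (-0.2500))² + (6.4 − (-0.2500))² + (-0.6 − (-0.2500))² + … = 155.6800
σ = √[155.6800 / 7] = 4.7159%
VaR = −(r̄ − z·σ) = −(-0.2500 − 1.282 × 4.7159) = −(-6.2958) = 6.2958%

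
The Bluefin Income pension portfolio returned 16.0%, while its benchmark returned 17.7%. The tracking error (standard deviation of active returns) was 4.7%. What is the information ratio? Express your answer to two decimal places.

-0.36

IR = (Rp − Rb) / TE = (16.0% − 17.7%) / 4.7% = -1.70% / 4.7% = -0.3617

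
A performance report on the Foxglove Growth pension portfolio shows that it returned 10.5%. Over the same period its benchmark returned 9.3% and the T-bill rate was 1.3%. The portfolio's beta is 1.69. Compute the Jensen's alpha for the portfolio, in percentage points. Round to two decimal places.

-4.32

CAPM expected return = Rf + β(Rm − Rf) = 1.3% + 1.69 × (9.3% − 1.3%) = 1.3 + 1.69 × 8.00 = 14.8200%
Jensen's α = Rp − E[R] = 10.5% − 14.8200% = -4.3200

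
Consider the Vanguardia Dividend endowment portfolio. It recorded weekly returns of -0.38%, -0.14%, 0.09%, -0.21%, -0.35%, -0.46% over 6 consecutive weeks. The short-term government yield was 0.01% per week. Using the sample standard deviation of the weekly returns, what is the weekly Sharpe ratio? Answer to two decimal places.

μ = (-0.38 − 0.14 + 0.09 − 0.21 − 0.35 − 0.46) / 6 = -0.2417%
Sample σ = √[Σ(r − μ)² / 5] = √[0.1999 / 5] = √0.0400 = 0.2000%
Sharpe = (μ − rf) / σ = (-0.2417 − 0.01) / 0.2000 = -0.2517 / 0.2000 = -1.2585

-1.26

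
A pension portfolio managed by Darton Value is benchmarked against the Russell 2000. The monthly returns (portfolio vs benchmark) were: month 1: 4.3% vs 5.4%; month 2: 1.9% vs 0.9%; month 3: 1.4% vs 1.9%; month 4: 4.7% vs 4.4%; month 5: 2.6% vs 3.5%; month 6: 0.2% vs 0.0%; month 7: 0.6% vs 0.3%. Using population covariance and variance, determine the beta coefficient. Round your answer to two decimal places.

0.77

r̄p = 2.2429%,  r̄m = 2.3429%
Cov = Σ(rp − r̄p)(rm − r̄m) / 7 = 2.9667
Var(rm) = Σ(rm − r̄m)² / 7 = 3.8367
β = Cov / Var = 2.9667 / 3.8367 = 0.7732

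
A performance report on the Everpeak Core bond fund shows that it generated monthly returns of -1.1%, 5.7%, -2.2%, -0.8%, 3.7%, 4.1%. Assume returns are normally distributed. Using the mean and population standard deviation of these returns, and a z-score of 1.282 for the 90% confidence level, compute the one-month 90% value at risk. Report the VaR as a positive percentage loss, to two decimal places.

2.31

μ = (-1.1 + 5.7 − 2.2 − 0.8 + 3.7 + 4.1) / 6 = 1.5667%
Σ(r − μ)² = (-1.1 − 1.5667)² + (5.7 − 1.5667)² + … = 54.9533
population σ = √(54.9533 / 6) = √9.1589 = 3.0264%
VaR = −(μ − z·σ) = −(1.5667 − 1.282 × 3.0264) = −(-2.3131) = 2.3131%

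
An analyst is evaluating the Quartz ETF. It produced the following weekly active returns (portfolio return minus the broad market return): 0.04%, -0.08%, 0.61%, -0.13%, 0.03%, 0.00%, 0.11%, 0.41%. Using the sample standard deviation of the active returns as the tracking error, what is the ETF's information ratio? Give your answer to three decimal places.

0.485

Mean return r̄ = 0.990 / 8 = 0.1238%
Σ(r − r̄)² = (0.04 − 0.1238)² + (-0.08 − 0.1238)² + (0.61 − 0.1238)² + … = 0.4556
σ = √[0.4556 / 7] = 0.2551%
IR = r̄ / tracking error = 0.1238 / 0.2551 = 0.4853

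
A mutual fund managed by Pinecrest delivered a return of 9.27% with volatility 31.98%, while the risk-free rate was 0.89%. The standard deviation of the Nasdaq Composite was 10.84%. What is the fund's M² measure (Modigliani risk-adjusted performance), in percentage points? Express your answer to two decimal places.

Sharpe = (Rp − Rf) / σp = (9.27% − 0.89%) / 31.98% = 0.2620
M² = Rf + Sharpe × σm = 0.89% + 0.2620 × 10.84% = 3.7301%

3.73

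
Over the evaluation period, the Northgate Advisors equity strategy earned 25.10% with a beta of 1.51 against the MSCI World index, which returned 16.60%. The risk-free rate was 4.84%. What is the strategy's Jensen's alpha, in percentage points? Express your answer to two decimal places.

2.50

CAPM expected return = Rf + β(Rm − Rf) = 4.84% + 1.51 × (16.60% − 4.84%) = 4.84 + 1.51 × 11.76 = 22.5976%
Jensen's α = Rp − E[R] = 25.10% − 22.5976% = 2.5024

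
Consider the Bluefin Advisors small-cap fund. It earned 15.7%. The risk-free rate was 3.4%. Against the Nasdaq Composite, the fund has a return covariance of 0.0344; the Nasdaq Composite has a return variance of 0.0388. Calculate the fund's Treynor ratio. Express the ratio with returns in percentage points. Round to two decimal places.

β = Cov / Var = 0.0344 / 0.0388 = 0.8866
Treynor = (Rp − Rf) / β = (15.7% − 3.4%) / 0.8866 = 12.30 / 0.8866 = 13.8732

13.87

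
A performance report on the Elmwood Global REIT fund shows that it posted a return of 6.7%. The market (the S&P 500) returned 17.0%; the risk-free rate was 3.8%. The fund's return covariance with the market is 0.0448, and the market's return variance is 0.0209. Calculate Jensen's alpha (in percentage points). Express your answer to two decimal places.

β = Cov / Var = 0.0448 / 0.0209 = 2.1435
E[R] = Rf + β(Rm − Rf) = 3.8% + 2.1435 × (17.0% − 3.8%) = 32.0942%
α = Rp − E[R] = 6.7% − 32.0942% = -25.3942

-25.39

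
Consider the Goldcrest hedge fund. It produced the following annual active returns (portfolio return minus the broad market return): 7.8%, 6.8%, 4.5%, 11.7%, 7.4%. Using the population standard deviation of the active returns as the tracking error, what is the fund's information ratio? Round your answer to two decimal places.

r̄ = (7.8 + 6.8 + 4.5 + 11.7 + 7.4) / 5 = 38.20 / 5 = 7.6400%
Population std dev = √[27.1320 / 5] = 2.3295%
IR = r̄ / tracking error = 7.6400 / 2.3295 = 3.2797

3.28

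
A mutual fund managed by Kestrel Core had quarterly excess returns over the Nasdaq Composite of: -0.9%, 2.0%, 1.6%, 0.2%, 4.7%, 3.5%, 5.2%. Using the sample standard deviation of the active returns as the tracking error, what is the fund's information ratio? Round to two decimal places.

1.03

Mean return μ = 16.30 / 7 = 2.3286%
Sample σ = √[Σ(r − μ)² / 6] = √[30.8343 / 6] = √5.1391 = 2.2670%
IR = μ / tracking error = 2.3286 / 2.2670 = 1.0272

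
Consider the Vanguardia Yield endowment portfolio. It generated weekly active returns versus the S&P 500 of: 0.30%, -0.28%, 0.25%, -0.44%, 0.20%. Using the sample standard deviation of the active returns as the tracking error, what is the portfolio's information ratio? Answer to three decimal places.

0.018

r̄ = (0.3 − 0.28 + 0.25 − 0.44 + 0.2) / 5 = 0.030 / 5 = 0.0060%
Sample σ = √[Σ(r − r̄)² / 4] = √[0.4643 / 4] = √0.1161 = 0.3407%
IR = r̄ / tracking error = 0.0060 / 0.3407 = 0.0176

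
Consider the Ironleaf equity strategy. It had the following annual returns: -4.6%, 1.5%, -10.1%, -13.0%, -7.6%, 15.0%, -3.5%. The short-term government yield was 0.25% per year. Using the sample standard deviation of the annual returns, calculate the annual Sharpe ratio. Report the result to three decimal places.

-0.370

r̄ = (-4.6 + 1.5 − 10.1 − 13 − 7.6 + 15 − 3.5) / 7 = -22.30 / 7 = -3.1857%
Sample std dev = √[518.3886 / 6] = 9.2951%
Sharpe = (r̄ − rf) / σ = (-3.1857 − 0.25) / 9.2951 = -3.4357 / 9.2951 = -0.3696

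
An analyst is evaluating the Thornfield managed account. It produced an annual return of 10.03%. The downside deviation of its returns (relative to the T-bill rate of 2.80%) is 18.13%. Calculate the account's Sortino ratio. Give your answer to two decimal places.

Sortino = (Rp − Rf) / σd = (10.03% − 2.80%) / 18.13% = 7.23% / 18.13% = 0.3988

0.40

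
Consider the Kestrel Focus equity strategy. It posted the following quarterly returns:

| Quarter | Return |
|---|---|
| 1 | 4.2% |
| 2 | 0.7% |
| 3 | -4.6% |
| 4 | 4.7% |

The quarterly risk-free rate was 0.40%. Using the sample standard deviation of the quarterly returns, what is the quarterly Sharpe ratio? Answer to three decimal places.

0.198

μ = (4.2 + 0.7 − 4.6 + 4.7) / 4 = 5.00 / 4 = 1.2500%
Σ(r − μ)² = 55.1300; sample σ = √(55.1300/3) = 4.2868%
Sharpe = (μ − rf) / σ = (1.2500 − 0.4) / 4.2868 = 0.8500 / 4.2868 = 0.1983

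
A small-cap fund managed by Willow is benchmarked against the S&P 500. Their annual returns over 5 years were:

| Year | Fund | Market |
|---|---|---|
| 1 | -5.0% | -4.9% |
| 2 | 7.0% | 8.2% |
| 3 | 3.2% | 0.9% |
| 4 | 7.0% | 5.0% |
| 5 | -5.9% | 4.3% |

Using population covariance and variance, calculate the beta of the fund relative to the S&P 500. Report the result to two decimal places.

r̄p = 1.2600%,  r̄m = 2.7000%
Cov = Σ(rp − r̄p)(rm − r̄m) / 5 = 15.4800
Var(rm) = Σ(rm − r̄m)² / 5 = 19.8200
β = Cov / Var = 15.4800 / 19.8200 = 0.7810

0.78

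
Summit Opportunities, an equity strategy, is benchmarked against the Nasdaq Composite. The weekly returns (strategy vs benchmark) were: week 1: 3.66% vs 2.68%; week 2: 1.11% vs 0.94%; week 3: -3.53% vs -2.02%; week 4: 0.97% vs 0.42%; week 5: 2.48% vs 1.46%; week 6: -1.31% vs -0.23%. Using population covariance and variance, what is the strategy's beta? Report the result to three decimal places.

1.607

r̄p = 0.5633%,  r̄m = 0.5417%
Cov = Σ(rp − r̄p)(rm − r̄m) / 6 = 3.4136
Var(rm) = Σ(rm − r̄m)² / 6 = 2.1245
β = Cov / Var = 3.4136 / 2.1245 = 1.6068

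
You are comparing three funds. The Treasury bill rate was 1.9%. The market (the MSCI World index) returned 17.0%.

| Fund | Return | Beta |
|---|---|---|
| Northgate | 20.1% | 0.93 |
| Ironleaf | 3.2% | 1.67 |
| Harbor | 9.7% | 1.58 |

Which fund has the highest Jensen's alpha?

Northgate

Northgate: α = 20.1% − [1.9% + 0.93 × (17.0% − 1.9%)] = 4.157
Ironleaf: α = 3.2% − [1.9% + 1.67 × (17.0% − 1.9%)] = -23.917
Harbor: α = 9.7% − [1.9% + 1.58 × (17.0% − 1.9%)] = -16.058
Highest: Northgate (4.157).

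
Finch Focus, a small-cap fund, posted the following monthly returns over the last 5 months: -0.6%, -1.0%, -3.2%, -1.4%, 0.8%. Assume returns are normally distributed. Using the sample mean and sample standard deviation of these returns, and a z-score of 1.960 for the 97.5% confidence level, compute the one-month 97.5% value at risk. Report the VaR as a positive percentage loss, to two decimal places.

3.91

μ = (-0.6 − 1 − 3.2 − 1.4 + 0.8) / 5 = -5.40 / 5 = -1.0800%
Σ(r − μ)² = (-0.6 − (-1.0800))² + (-1 − (-1.0800))² + (-3.2 − (-1.0800))² + … = 8.3680
σ = √[8.3680 / 4] = 1.4464%
VaR = −(μ − z·σ) = −(-1.0800 − 1.960 × 1.4464) = −(-3.9149) = 3.9149%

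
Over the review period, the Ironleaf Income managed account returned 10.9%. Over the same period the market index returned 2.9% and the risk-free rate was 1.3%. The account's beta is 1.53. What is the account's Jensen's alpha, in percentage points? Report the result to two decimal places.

7.15

CAPM expected return = Rf + β(Rm − Rf) = 1.3% + 1.53 × (2.9% − 1.3%) = 1.3 + 1.53 × 1.60 = 3.7480%
Jensen's α = Rp − E[R] = 10.9% − 3.7480% = 7.1520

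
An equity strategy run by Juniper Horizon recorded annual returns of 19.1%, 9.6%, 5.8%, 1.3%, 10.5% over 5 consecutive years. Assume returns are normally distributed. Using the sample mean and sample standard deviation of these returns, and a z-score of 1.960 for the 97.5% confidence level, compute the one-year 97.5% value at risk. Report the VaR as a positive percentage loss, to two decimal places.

3.66

r̄ = (19.1 + 9.6 + 5.8 + 1.3 + 10.5) / 5 = 9.2600%
Σ(r − r̄)² = 173.8120; sample σ = √(173.8120/4) = 6.5919%
VaR = −(r̄ − z·σ) = −(9.2600 − 1.960 × 6.5919) = −(-3.6601) = 3.6601%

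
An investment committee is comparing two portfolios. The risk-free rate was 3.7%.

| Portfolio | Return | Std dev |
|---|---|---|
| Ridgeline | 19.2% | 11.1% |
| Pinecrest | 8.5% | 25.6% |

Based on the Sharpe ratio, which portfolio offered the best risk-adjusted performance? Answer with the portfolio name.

Ridgeline

Ridgeline: Sharpe ratio = (19.2% − 3.7%) / 11.1% = 1.396
Pinecrest: Sharpe ratio = (8.5% − 3.7%) / 25.6% = 0.188
Highest: Ridgeline (1.396).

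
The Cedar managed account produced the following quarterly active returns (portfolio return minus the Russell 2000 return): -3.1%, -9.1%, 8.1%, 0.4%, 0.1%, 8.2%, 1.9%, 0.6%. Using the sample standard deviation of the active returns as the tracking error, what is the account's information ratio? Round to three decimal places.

0.157

Mean return r̄ = 7.10 / 8 = 0.8875%
Σ(r − r̄)² = (-3.1 − 0.8875)² + (-9.1 − 0.8875)² + … = 223.1088
sample σ = √(223.1088 / 7) = √31.8727 = 5.6456%
IR = r̄ / tracking error = 0.8875 / 5.6456 = 0.1572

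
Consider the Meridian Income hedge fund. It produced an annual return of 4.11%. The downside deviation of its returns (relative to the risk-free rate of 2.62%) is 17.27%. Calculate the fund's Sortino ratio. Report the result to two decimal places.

0.09

Sortino = (Rp − Rf) / σd = (4.11% − 2.62%) / 17.27% = 1.49% / 17.27% = 0.0863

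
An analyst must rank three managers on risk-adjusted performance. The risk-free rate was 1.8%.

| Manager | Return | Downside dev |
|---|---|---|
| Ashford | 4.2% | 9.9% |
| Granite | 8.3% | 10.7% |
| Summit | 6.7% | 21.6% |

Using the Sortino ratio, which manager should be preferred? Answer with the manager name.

Ashford: Sortino ratio = (4.2% − 1.8%) / 9.9% = 0.242
Granite: Sortino ratio = (8.3% − 1.8%) / 10.7% = 0.607
Summit: Sortino ratio = (6.7% − 1.8%) / 21.6% = 0.227
Highest: Granite (0.607).

Granite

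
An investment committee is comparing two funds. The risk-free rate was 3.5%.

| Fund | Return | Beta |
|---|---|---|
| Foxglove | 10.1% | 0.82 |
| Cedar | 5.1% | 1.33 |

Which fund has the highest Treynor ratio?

Foxglove: Treynor = (10.1% − 3.5%) / 0.82 = 8.049
Cedar: Treynor = (5.1% − 3.5%) / 1.33 = 1.203
Highest: Foxglove (8.049).

Foxglove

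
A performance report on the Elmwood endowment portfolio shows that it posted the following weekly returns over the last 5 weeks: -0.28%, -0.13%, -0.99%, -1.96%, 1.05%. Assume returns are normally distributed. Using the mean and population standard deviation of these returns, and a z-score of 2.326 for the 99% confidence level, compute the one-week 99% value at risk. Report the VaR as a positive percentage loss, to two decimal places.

Mean return μ = -2.310 / 5 = -0.4620%
Σ(r − μ)² = (-0.28 − (-0.4620))² + (-0.13 − (-0.4620))² + … = 4.9523
σ = √[4.9523 / 5] = 0.9952%
VaR = −(μ − z·σ) = −(-0.4620 − 2.326 × 0.9952) = −(-2.7768) = 2.7768%

2.78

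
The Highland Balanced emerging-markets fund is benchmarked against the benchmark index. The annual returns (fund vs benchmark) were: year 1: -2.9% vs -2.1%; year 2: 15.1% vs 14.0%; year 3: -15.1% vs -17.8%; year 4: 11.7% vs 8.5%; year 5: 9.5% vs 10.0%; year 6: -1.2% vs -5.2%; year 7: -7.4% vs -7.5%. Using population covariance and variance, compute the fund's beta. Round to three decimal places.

r̄p = 1.3857%,  r̄m = -0.0143%
Cov = Σ(rp − r̄p)(rm − r̄m) / 7 = 106.0855
Var(rm) = Σ(rm − r̄m)² / 7 = 110.3984
β = Cov / Var = 106.0855 / 110.3984 = 0.9609

0.961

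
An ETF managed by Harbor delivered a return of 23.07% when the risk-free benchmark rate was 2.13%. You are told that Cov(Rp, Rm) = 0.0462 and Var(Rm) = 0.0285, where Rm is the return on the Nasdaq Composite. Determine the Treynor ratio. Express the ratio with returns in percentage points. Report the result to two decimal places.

β = Cov / Var = 0.0462 / 0.0285 = 1.6211
Treynor = (Rp − Rf) / β = (23.07% − 2.13%) / 1.6211 = 20.94 / 1.6211 = 12.9172

12.92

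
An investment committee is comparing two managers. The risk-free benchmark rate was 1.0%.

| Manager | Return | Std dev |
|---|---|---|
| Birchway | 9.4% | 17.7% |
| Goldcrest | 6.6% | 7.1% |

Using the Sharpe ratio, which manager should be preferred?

Birchway: Sharpe ratio = (9.4% − 1.0%) / 17.7% = 0.475
Goldcrest: Sharpe ratio = (6.6% − 1.0%) / 7.1% = 0.789
Highest: Goldcrest (0.789).

Goldcrest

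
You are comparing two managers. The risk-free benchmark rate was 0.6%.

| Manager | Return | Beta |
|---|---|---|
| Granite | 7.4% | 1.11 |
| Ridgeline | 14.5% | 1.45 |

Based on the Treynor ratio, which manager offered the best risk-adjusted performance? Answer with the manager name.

Ridgeline

Granite: Treynor = (7.4% − 0.6%) / 1.11 = 6.126
Ridgeline: Treynor = (14.5% − 0.6%) / 1.45 = 9.586
Highest: Ridgeline (9.586).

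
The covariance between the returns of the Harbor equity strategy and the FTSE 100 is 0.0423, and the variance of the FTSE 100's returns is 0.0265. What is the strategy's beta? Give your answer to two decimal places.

1.60

β = Cov(Rp, Rm) / Var(Rm) = 0.0423 / 0.0265 = 1.5962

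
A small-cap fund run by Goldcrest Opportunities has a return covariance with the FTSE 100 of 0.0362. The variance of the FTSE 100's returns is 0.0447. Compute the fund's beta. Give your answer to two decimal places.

0.81

β = Cov(Rp, Rm) / Var(Rm) = 0.0362 / 0.0447 = 0.8098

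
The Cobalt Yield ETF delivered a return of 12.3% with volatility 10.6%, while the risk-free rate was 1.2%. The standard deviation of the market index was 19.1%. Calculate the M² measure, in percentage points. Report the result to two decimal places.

Sharpe = (Rp − Rf) / σp = (12.3% − 1.2%) / 10.6% = 1.0472
M² = Rf + Sharpe × σm = 1.2% + 1.0472 × 19.1% = 21.2015%

21.20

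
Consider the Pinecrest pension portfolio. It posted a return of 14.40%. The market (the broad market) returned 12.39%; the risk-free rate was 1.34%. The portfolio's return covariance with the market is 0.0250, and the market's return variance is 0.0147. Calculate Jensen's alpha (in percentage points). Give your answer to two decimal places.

-5.73

β = Cov / Var = 0.0250 / 0.0147 = 1.7007
E[R] = Rf + β(Rm − Rf) = 1.34% + 1.7007 × (12.39% − 1.34%) = 20.1327%
α = Rp − E[R] = 14.40% − 20.1327% = -5.7327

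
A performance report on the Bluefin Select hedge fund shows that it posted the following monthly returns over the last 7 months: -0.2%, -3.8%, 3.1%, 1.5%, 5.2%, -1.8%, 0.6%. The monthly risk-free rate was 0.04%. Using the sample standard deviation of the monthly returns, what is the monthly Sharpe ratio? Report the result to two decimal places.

0.21

μ = (-0.2 − 3.8 + 3.1 + 1.5 + 5.2 − 1.8 + 0.6) / 7 = 4.60 / 7 = 0.6571%
Sample std dev = √[53.9571 / 6] = 2.9988%
Sharpe = (μ − rf) / σ = (0.6571 − 0.04) / 2.9988 = 0.6171 / 2.9988 = 0.2058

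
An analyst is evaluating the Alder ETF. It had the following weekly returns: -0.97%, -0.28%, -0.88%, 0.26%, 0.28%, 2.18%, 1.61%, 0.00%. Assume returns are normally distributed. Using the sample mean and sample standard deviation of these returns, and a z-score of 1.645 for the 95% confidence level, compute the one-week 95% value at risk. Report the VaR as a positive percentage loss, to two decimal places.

r̄ = (-0.97 − 0.28 − 0.88 + 0.26 + 0.28 + 2.18 + 1.61 + 0) / 8 = 0.2750%
Σ(r − r̄)² = 8.6792; sample σ = √(8.6792/7) = 1.1135%
VaR = −(r̄ − z·σ) = −(0.2750 − 1.645 × 1.1135) = −(-1.5567) = 1.5567%

1.56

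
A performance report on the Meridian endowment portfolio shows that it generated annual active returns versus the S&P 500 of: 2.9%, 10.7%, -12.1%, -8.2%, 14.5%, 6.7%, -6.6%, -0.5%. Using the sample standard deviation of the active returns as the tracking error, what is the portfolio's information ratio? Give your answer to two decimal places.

r̄ = (2.9 + 10.7 − 12.1 − 8.2 + 14.5 + 6.7 − 6.6 − 0.5) / 8 = 0.9250%
Σ(r − r̄)² = 628.6550; sample σ = √(628.6550/7) = 9.4767%
IR = r̄ / tracking error = 0.9250 / 9.4767 = 0.0976

0.10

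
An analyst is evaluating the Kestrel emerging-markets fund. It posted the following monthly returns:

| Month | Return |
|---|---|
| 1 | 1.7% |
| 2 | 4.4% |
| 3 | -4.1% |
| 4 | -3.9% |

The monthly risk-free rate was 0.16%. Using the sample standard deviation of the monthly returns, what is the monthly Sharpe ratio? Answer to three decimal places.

r̄ = (1.7 + 4.4 − 4.1 − 3.9) / 4 = -1.90 / 4 = -0.4750%
Σ(r − r̄)² = (1.7 − (-0.4750))² + (4.4 − (-0.4750))² + … = 53.3675
σ = √[53.3675 / 3] = 4.2177%
Sharpe = (r̄ − rf) / σ = (-0.4750 − 0.16) / 4.2177 = -0.6350 / 4.2177 = -0.1506

-0.151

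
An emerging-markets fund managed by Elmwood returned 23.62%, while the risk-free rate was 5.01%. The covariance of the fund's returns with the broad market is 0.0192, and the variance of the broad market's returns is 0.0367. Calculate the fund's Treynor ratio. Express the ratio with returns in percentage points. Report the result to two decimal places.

35.57

β = Cov / Var = 0.0192 / 0.0367 = 0.5232
Treynor = (Rp − Rf) / β = (23.62% − 5.01%) / 0.5232 = 18.61 / 0.5232 = 35.5696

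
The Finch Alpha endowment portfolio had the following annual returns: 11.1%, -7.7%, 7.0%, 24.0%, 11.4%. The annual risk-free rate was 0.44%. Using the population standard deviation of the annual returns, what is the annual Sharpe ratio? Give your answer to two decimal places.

0.86

Mean return r̄ = 45.80 / 5 = 9.1600%
Population std dev = √[517.9320 / 5] = 10.1777%
Sharpe = (r̄ − rf) / σ = (9.1600 − 0.44) / 10.1777 = 8.7200 / 10.1777 = 0.8568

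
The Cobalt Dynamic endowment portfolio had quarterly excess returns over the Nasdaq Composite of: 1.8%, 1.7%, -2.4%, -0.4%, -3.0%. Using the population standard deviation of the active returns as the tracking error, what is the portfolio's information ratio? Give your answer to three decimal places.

-0.230

r̄ = (1.8 + 1.7 − 2.4 − 0.4 − 3) / 5 = -2.30 / 5 = -0.4600%
Population σ = √[Σ(r − r̄)² / 5] = √[19.9920 / 5] = √3.9984 = 1.9996%
IR = r̄ / tracking error = -0.4600 / 1.9996 = -0.2300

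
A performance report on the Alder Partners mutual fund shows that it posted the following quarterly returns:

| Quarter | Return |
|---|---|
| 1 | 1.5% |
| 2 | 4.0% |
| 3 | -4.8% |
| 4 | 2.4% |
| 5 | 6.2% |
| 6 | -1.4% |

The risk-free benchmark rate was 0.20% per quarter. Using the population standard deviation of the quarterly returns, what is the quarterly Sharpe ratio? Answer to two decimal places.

0.31

Mean return μ = 7.90 / 6 = 1.3167%
Population σ = √[Σ(r − μ)² / 6] = √[77.0483 / 6] = √12.8414 = 3.5835%
Sharpe = (μ − rf) / σ = (1.3167 − 0.2) / 3.5835 = 1.1167 / 3.5835 = 0.3116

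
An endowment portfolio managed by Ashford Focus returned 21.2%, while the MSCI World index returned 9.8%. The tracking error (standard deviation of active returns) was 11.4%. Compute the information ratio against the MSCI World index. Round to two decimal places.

IR = (Rp − Rb) / TE = (21.2% − 9.8%) / 11.4% = 11.40% / 11.4% = 1.0000

1.00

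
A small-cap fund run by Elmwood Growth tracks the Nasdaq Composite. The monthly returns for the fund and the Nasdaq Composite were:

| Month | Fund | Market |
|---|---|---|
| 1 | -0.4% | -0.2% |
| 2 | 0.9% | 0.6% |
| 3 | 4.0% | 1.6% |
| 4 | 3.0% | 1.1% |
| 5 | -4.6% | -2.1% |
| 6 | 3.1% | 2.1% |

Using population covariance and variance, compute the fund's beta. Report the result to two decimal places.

r̄p = 1.0000%,  r̄m = 0.5167%
Cov = Σ(rp − r̄p)(rm − r̄m) / 6 = 3.8983
Var(rm) = Σ(rm − r̄m)² / 6 = 1.8981
β = Cov / Var = 3.8983 / 1.8981 = 2.0538

2.05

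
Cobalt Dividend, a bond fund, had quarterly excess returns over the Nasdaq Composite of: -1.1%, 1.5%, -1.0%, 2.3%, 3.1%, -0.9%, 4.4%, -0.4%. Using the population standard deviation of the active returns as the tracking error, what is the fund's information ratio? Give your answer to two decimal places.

r̄ = (-1.1 + 1.5 − 1 + 2.3 + 3.1 − 0.9 + 4.4 − 0.4) / 8 = 0.9875%
Σ(r − r̄)² = 31.8888; population σ = √(31.8888/8) = 1.9965%
IR = r̄ / tracking error = 0.9875 / 1.9965 = 0.4946

0.49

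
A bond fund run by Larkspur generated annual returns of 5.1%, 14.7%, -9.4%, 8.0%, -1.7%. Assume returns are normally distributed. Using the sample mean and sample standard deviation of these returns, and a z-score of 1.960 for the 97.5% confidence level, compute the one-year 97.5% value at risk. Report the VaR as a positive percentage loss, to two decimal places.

14.77

μ = (5.1 + 14.7 − 9.4 + 8 − 1.7) / 5 = 3.3400%
Sample σ = √[Σ(r − μ)² / 4] = √[341.5720 / 4] = √85.3930 = 9.2408%
VaR = −(μ − z·σ) = −(3.3400 − 1.960 × 9.2408) = −(-14.7720) = 14.7720%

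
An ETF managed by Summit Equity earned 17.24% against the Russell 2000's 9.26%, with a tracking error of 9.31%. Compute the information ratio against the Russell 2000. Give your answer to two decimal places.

IR = (Rp − Rb) / TE = (17.24% − 9.26%) / 9.31% = 7.98% / 9.31% = 0.8571

0.86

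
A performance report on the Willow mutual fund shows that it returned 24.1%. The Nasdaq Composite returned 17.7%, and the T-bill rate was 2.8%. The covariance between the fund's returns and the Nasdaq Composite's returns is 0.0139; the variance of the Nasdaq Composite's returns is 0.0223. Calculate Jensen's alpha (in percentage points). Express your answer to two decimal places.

12.01

β = Cov / Var = 0.0139 / 0.0223 = 0.6233
E[R] = Rf + β(Rm − Rf) = 2.8% + 0.6233 × (17.7% − 2.8%) = 12.0872%
α = Rp − E[R] = 24.1% − 12.0872% = 12.0128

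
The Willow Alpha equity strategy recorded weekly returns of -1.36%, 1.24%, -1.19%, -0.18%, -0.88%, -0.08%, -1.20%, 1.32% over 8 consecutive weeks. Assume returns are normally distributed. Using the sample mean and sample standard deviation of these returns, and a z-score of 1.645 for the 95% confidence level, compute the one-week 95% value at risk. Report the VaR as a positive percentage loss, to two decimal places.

2.06

r̄ = (-1.36 + 1.24 − 1.19 − 0.18 − 0.88 − 0.08 − 1.2 + 1.32) / 8 = -0.2913%
Σ(r − r̄)² = 8.1203; sample σ = √(8.1203/7) = 1.0771%
VaR = −(r̄ − z·σ) = −(-0.2913 − 1.645 × 1.0771) = −(-2.0631) = 2.0631%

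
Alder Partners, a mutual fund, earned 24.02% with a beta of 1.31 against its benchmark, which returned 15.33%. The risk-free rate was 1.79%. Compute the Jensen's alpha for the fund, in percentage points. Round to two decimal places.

CAPM expected return = Rf + β(Rm − Rf) = 1.79% + 1.31 × (15.33% − 1.79%) = 1.79 + 1.31 × 13.54 = 19.5274%
Jensen's α = Rp − E[R] = 24.02% − 19.5274% = 4.4926

4.49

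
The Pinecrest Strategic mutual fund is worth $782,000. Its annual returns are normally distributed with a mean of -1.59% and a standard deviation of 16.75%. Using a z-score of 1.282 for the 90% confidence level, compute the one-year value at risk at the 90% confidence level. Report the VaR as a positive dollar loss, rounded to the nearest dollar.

$180,357

Return at the 90% tail: μ − z·σ = -1.59% − 1.282 × 16.75% = -1.59 − 21.4735 = -23.0635%
VaR = −(-23.0635%) × $782,000 = 23.0635% × $782,000 = $180,357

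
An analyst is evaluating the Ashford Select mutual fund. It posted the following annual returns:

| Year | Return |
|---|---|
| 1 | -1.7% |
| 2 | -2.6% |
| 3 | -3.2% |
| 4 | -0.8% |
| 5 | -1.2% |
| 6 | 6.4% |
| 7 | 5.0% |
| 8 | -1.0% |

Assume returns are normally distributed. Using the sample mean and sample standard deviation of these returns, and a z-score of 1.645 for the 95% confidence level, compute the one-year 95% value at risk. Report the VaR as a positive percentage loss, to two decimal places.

r̄ = (-1.7 − 2.6 − 3.2 − 0.8 − 1.2 + 6.4 + 5 − 1) / 8 = 0.1125%
Sample σ = √[Σ(r − r̄)² / 7] = √[88.8288 / 7] = √12.6898 = 3.5623%
VaR = −(r̄ − z·σ) = −(0.1125 − 1.645 × 3.5623) = −(-5.7475) = 5.7475%

5.75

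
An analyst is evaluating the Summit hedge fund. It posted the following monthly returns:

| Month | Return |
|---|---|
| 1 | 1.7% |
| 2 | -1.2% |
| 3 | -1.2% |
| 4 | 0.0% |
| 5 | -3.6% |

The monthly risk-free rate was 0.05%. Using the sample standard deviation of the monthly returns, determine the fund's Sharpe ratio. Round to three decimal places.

-0.469

r̄ = (1.7 − 1.2 − 1.2 + 0 − 3.6) / 5 = -4.30 / 5 = -0.8600%
Sample std dev = √[15.0320 / 4] = 1.9386%
Sharpe = (r̄ − rf) / σ = (-0.8600 − 0.05) / 1.9386 = -0.9100 / 1.9386 = -0.4694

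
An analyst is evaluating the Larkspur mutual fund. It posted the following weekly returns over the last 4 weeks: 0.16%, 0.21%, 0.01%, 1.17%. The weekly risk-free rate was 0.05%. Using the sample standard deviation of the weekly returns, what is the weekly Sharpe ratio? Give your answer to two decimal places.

Mean return μ = 1.550 / 4 = 0.3875%
Σ(r − μ)² = (0.16 − 0.3875)² + (0.21 − 0.3875)² + (0.01 − 0.3875)² + … = 0.8381
sample σ = √(0.8381 / 3) = √0.2794 = 0.5286%
Sharpe = (μ − rf) / σ = (0.3875 − 0.05) / 0.5286 = 0.3375 / 0.5286 = 0.6385

0.64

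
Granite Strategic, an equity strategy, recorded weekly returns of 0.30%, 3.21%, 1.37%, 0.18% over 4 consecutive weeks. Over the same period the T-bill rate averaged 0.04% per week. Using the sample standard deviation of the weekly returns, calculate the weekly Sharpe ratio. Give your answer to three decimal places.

0.873

Mean return μ = 5.060 / 4 = 1.2650%
Sample std dev = √[5.9025 / 3] = 1.4027%
Sharpe = (μ − rf) / σ = (1.2650 − 0.04) / 1.4027 = 1.2250 / 1.4027 = 0.8733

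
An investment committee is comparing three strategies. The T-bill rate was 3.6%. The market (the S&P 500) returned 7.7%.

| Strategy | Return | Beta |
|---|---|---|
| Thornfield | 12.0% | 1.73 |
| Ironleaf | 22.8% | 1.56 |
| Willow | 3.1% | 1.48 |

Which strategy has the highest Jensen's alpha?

Thornfield: α = 12.0% − [3.6% + 1.73 × (7.7% − 3.6%)] = 1.307
Ironleaf: α = 22.8% − [3.6% + 1.56 × (7.7% − 3.6%)] = 12.804
Willow: α = 3.1% − [3.6% + 1.48 × (7.7% − 3.6%)] = -6.568
Highest: Ironleaf (12.804).

Ironleaf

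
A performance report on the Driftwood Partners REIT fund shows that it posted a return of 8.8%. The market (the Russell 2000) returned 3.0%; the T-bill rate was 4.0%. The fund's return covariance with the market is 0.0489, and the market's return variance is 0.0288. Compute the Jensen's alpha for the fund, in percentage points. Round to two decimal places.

β = Cov / Var = 0.0489 / 0.0288 = 1.6979
E[R] = Rf + β(Rm − Rf) = 4.0% + 1.6979 × (3.0% − 4.0%) = 2.3021%
α = Rp − E[R] = 8.8% − 2.3021% = 6.4979

6.50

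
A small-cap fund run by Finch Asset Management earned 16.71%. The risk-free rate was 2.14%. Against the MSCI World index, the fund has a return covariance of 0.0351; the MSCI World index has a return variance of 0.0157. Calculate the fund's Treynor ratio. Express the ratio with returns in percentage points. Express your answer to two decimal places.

β = Cov / Var = 0.0351 / 0.0157 = 2.2357
Treynor = (Rp − Rf) / β = (16.71% − 2.14%) / 2.2357 = 14.57 / 2.2357 = 6.5170

6.52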